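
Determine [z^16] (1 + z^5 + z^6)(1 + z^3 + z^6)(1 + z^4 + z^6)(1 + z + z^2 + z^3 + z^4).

9

(1 + z^5 + z^6) has coefficients 1,0,0,0,0,1,1 for degrees 0…6.
(1 + z^3 + z^6) has coefficients 1,0,0,1,0,0,1,0,0,0,0,0,0,0,0,0,0 for degrees 0…16.
Multiplying by (1 + z^4 + z^6) gives running coefficients 1,0,0,1,1,0,2,1,0,1,1,0,1,0,0,0,0 for degrees 0…16.
Finally multiplying by (1 + z + z^2 + z^3 + z^4), the product of all factors after the first has coefficients 1,1,1,2,3,2,4,5,4,4,5,3,3,3,2,1,1 for degrees 0…16.
[z^16] = 1·1 + 1·3 + 1·5 = 9.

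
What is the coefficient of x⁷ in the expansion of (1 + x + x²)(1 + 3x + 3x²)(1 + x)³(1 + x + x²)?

52

(1 + x + x²) has coefficients 1,1,1 for degrees 0…2.
(1 + 3x + 3x²) has coefficients 1,3,3,0,0,0,0,0 for degrees 0…7.
Multiplying by (1 + x)³ gives running coefficients 1,6,15,19,12,3,0,0 for degrees 0…7.
Finally multiplying by (1 + x + x²), the product of all factors after the first has coefficients 1,7,22,40,46,34,15,3 for degrees 0…7.
[x⁷] = 1·3 + 1·15 + 1·34 = 52.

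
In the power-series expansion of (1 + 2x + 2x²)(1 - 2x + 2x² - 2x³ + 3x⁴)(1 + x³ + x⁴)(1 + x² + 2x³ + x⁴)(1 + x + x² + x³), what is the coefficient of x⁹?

52

(1 + 2x + 2x²) has coefficients 1,2,2 for degrees 0…2.
(1 - 2x + 2x² - 2x³ + 3x⁴) has coefficients 1,-2,2,-2,3,0,0,0,0,0 for degrees 0…9.
Multiplying by (1 + x³ + x⁴) gives running coefficients 1,-2,2,-1,2,0,0,1,3,0 for degrees 0…9.
Multiplying by (1 + x² + 2x³ + x⁴) gives running coefficients 1,-2,3,-1,1,1,2,4,5,1 for degrees 0…9.
Finally multiplying by (1 + x + x² + x³), the product of all factors after the first has coefficients 1,-1,2,1,1,4,3,8,12,12 for degrees 0…9.
[x⁹] = 1·12 + 2·12 + 2·8 = 52.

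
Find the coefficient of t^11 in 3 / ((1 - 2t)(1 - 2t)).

The denominator gives the recurrence a_n = 4a_(n−1) − 4a_(n−2) for n ≥ 2; the numerator fixes a_0 = 3, a_1 = 12.
Iterating: 3, 12, 36, 96, 240, 576, 1344, 3072, 6912, 15360, 33792, 73728, so a_11 = 73728.

73728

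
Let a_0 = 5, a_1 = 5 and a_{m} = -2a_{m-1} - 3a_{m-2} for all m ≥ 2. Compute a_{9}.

1205

The ordinary generating function has denominator 1 + 2x + 3x^2.
Iterating the recurrence: a_0,…,a_{9} = 5, 5, -25, 35, 5, -115, 215, -85, -475, 1205.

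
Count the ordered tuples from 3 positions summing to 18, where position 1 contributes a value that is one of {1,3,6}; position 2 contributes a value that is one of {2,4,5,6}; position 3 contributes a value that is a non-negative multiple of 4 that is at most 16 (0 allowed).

2

The generating function for the choices is (x + x^3 + x^6)·(x^2 + x^4 + x^5 + x^6)·(1 + x^4 + x^8 + x^12 + x^16); the count is [x^18].
(x + x^3 + x^6) has coefficients 0,1,0,1,0,0,1 for degrees 0…6.
(x^2 + x^4 + x^5 + x^6) has coefficients 0,0,1,0,1,1,1,0,0,0,0,0,0,0,0,0,0,0,0 for degrees 0…18.
Finally multiplying by (1 + x^4 + x^8 + x^12 + x^16), the product of all factors after the first has coefficients 0,0,1,0,1,1,2,0,1,1,2,0,1,1,2,0,1,1,2 for degrees 0…18.
[x^18] = 1·1 + 1·0 + 1·1 = 2.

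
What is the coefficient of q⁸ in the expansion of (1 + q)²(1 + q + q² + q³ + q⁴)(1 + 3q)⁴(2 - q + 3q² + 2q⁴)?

(1 + q)² has coefficients 1,2,1 for degrees 0…2.
(1 + q + q² + q³ + q⁴) has coefficients 1,1,1,1,1,0,0,0,0 for degrees 0…8.
Multiplying by (1 + 3q)⁴ gives running coefficients 1,13,67,175,256,255,243,189,81 for degrees 0…8.
Finally multiplying by (2 - q + 3q² + 2q⁴), the product of all factors after the first has coefficients 2,25,124,322,540,805,1133,1250,1214 for degrees 0…8.
[q⁸] = 1·1214 + 2·1250 + 1·1133 = 4847.

4847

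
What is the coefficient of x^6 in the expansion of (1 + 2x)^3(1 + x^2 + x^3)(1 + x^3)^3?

(1 + 2x)^3 has coefficients 1,6,12,8 for degrees 0…3.
(1 + x^2 + x^3) has coefficients 1,0,1,1,0,0,0 for degrees 0…6.
Finally multiplying by (1 + x^3)^3, the product of all factors after the first has coefficients 1,0,1,4,0,3,6 for degrees 0…6.
[x^6] = 1·6 + 6·3 + 12·0 + 8·4 = 56.

56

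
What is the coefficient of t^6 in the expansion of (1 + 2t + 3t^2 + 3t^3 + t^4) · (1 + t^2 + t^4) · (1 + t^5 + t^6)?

7

(1 + 2t + 3t^2 + 3t^3 + t^4) has coefficients 1,2,3,3,1 for degrees 0…4.
(1 + t^2 + t^4) has coefficients 1,0,1,0,1,0,0 for degrees 0…6.
Finally multiplying by (1 + t^5 + t^6), the product of all factors after the first has coefficients 1,0,1,0,1,1,1 for degrees 0…6.
[t^6] = 1·1 + 2·1 + 3·1 + 3·0 + 1·1 = 7.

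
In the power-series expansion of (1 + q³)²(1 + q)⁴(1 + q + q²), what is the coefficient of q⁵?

(1 + q³)² has coefficients 1,0,0,2,0,0 for degrees 0…5.
(1 + q)⁴ has coefficients 1,4,6,4,1,0 for degrees 0…5.
Finally multiplying by (1 + q + q²), the product of all factors after the first has coefficients 1,5,11,14,11,5 for degrees 0…5.
[q⁵] = 1·5 + 2·11 = 27.

27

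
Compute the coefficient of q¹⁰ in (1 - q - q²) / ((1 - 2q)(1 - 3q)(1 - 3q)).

985174

The denominator gives the recurrence a_n = 8a_(n−1) − 21a_(n−2) + 18a_(n−3) for n ≥ 3; the numerator fixes a_0 = 1, a_1 = 7, a_2 = 34.
Iterating: 1, 7, 34, 143, 556, 2057, 7354, 25643, 87736, 295757, 985174, so a_10 = 985174.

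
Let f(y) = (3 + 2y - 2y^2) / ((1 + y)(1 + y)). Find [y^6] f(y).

-1

The denominator gives the recurrence a_n = −2a_(n−1) − a_(n−2) for n ≥ 3; the numerator fixes a_0 = 3, a_1 = -4, a_2 = 3.
Iterating: 3, -4, 3, -2, 1, 0, -1, so a_6 = -1.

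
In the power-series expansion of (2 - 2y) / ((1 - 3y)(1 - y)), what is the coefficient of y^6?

Partial fractions give a closed form: a_n = (2)·3^n.
At n = 6: a_6 = 1458.

1458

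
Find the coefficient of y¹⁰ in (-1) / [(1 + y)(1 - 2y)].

-683

Partial fractions give a closed form: a_n = (-1/3)·(-1)^n + (-2/3)·2^n.
At n = 10: a_10 = -683.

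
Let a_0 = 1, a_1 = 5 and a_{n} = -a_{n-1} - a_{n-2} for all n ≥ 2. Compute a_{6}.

1

The ordinary generating function has denominator 1 + t + t^2.
Iterating the recurrence: a_0,…,a_{6} = 1, 5, -6, 1, 5, -6, 1.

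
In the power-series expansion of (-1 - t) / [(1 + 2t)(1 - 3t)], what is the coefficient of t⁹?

The denominator gives the recurrence a_n = a_(n−1) + 6a_(n−2) for n ≥ 2; the numerator fixes a_0 = -1, a_1 = -2.
Iterating: -1, -2, -8, -20, -68, -188, -596, -1724, -5300, -15644, so a_9 = -15644.

-15644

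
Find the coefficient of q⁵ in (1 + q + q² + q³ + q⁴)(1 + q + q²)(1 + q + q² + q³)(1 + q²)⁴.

(1 + q + q² + q³ + q⁴) has coefficients 1,1,1,1,1 for degrees 0…4.
(1 + q + q²) has coefficients 1,1,1,0,0,0 for degrees 0…5.
Multiplying by (1 + q + q² + q³) gives running coefficients 1,2,3,3,2,1 for degrees 0…5.
Finally multiplying by (1 + q²)⁴, the product of all factors after the first has coefficients 1,2,7,11,20,25 for degrees 0…5.
[q⁵] = 1·25 + 1·20 + 1·11 + 1·7 + 1·2 = 65.

65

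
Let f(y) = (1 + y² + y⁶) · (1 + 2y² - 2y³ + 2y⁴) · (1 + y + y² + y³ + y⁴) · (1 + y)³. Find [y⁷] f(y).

36

(1 + y² + y⁶) has coefficients 1,0,1,0,0,0,1 for degrees 0…6.
(1 + 2y² - 2y³ + 2y⁴) has coefficients 1,0,2,-2,2,0,0,0 for degrees 0…7.
Multiplying by (1 + y + y² + y³ + y⁴) gives running coefficients 1,1,3,1,3,2,2,0 for degrees 0…7.
Finally multiplying by (1 + y)³, the product of all factors after the first has coefficients 1,4,9,14,16,17,18,15 for degrees 0…7.
[y⁷] = 1·15 + 1·17 + 1·4 = 36.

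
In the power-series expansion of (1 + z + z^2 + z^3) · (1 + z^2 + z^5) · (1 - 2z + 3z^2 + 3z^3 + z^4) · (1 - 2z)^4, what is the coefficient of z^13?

-40

(1 + z + z^2 + z^3) has coefficients 1,1,1,1 for degrees 0…3.
(1 + z^2 + z^5) has coefficients 1,0,1,0,0,1,0,0,0,0,0,0,0,0 for degrees 0…13.
Multiplying by (1 - 2z + 3z^2 + 3z^3 + z^4) gives running coefficients 1,-2,4,1,4,4,-1,3,3,1,0,0,0,0 for degrees 0…13.
Finally multiplying by (1 - 2z)^4, the product of all factors after the first has coefficients 1,-10,44,-111,172,-164,95,-5,-109,145,-48,-24,16,16 for degrees 0…13.
[z^13] = 1·16 + 1·16 + 1·(-24) + 1·(-48) = -40.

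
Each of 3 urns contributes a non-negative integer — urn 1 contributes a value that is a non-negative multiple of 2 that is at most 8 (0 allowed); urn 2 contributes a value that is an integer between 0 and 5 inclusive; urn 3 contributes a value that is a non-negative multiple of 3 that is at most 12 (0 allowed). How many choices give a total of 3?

3

The generating function for the choices is (1 + t^2 + t^4 + t^6 + t^8)·(1 + t + t^2 + t^3 + t^4 + t^5)·(1 + t^3 + t^6 + t^9 + t^12); the count is [t^3].
(1 + t^2 + t^4 + t^6 + t^8) has coefficients 1,0,1,0 for degrees 0…3.
(1 + t + t^2 + t^3 + t^4 + t^5) has coefficients 1,1,1,1 for degrees 0…3.
Finally multiplying by (1 + t^3 + t^6 + t^9 + t^12), the product of all factors after the first has coefficients 1,1,1,2 for degrees 0…3.
[t^3] = 1·2 + 1·1 = 3.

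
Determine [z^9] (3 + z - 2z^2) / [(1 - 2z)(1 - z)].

3070

The denominator gives the recurrence a_n = 3a_(n−1) − 2a_(n−2) for n ≥ 3; the numerator fixes a_0 = 3, a_1 = 10, a_2 = 22.
Iterating: 3, 10, 22, 46, 94, 190, 382, 766, 1534, 3070, so a_9 = 3070.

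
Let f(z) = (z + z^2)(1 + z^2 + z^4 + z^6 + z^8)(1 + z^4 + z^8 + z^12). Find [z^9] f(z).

(z + z^2) has coefficients 0,1,1 for degrees 0…2.
(1 + z^2 + z^4 + z^6 + z^8) has coefficients 1,0,1,0,1,0,1,0,1,0 for degrees 0…9.
Finally multiplying by (1 + z^4 + z^8 + z^12), the product of all factors after the first has coefficients 1,0,1,0,2,0,2,0,3,0 for degrees 0…9.
[z^9] = 1·3 + 1·0 = 3.

3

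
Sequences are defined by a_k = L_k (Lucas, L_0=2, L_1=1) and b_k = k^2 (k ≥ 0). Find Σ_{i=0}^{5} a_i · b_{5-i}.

Write out a_i and b_{5-i} for i = 0,…,5 and sum the products.
Σ = 2·25 + 1·16 + 3·9 + 4·4 + 7·1 + 11·0 = 116.

116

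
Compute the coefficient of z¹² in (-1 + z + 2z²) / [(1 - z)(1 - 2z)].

-2

The denominator gives the recurrence a_n = 3a_(n−1) − 2a_(n−2) for n ≥ 3; the numerator fixes a_0 = -1, a_1 = -2, a_2 = -2.
Iterating: -1, -2, -2, -2, -2, -2, -2, -2, -2, -2, -2, -2, -2, so a_12 = -2.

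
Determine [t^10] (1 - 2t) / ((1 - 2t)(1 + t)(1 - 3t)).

The denominator gives the recurrence a_n = 4a_(n−1) − a_(n−2) − 6a_(n−3) for n ≥ 3; the numerator fixes a_0 = 1, a_1 = 2, a_2 = 7.
Iterating: 1, 2, 7, 20, 61, 182, 547, 1640, 4921, 14762, 44287, so a_10 = 44287.

44287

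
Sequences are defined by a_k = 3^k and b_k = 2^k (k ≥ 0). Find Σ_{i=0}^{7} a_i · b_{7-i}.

The convolution is the x^7 coefficient of A(x)B(x).
Σ = 1·128 + 3·64 + 9·32 + 27·16 + 81·8 + 243·4 + 729·2 + 2187·1 = 6305.

6305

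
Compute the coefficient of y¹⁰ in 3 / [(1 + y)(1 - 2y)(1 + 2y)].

4095

The denominator gives the recurrence a_n = −a_(n−1) + 4a_(n−2) + 4a_(n−3) for n ≥ 3; the numerator fixes a_0 = 3, a_1 = -3, a_2 = 15.
Iterating: 3, -3, 15, -15, 63, -63, 255, -255, 1023, -1023, 4095, so a_10 = 4095.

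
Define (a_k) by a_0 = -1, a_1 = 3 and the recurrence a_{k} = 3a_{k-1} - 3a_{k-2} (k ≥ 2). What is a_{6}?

The ordinary generating function has denominator 1 - 3q + 3q^2.
Iterating the recurrence: a_0,…,a_{6} = -1, 3, 12, 27, 45, 54, 27.

27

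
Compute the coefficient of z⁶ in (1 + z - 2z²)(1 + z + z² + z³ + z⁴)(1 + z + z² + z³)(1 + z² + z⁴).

2

(1 + z - 2z²) has coefficients 1,1,-2 for degrees 0…2.
(1 + z + z² + z³ + z⁴) has coefficients 1,1,1,1,1,0,0 for degrees 0…6.
Multiplying by (1 + z + z² + z³) gives running coefficients 1,2,3,4,4,3,2 for degrees 0…6.
Finally multiplying by (1 + z² + z⁴), the product of all factors after the first has coefficients 1,2,4,6,8,9,9 for degrees 0…6.
[z⁶] = 1·9 + 1·9 − 2·8 = 2.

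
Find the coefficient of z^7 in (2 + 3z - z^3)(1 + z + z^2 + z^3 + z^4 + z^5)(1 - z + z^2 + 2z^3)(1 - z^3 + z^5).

-4

(2 + 3z - z^3) has coefficients 2,3,0,-1 for degrees 0…3.
(1 + z + z^2 + z^3 + z^4 + z^5) has coefficients 1,1,1,1,1,1,0,0 for degrees 0…7.
Multiplying by (1 - z + z^2 + 2z^3) gives running coefficients 1,0,1,3,3,3,2,3 for degrees 0…7.
Finally multiplying by (1 - z^3 + z^5), the product of all factors after the first has coefficients 1,0,1,2,3,3,-1,1 for degrees 0…7.
[z^7] = 2·1 + 3·(-1) − 1·3 = -4.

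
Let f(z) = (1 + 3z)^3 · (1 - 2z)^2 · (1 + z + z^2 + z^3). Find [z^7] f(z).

(1 + 3z)^3 has coefficients 1,9,27,27 for degrees 0…3.
(1 - 2z)^2 has coefficients 1,-4,4,0,0,0,0,0 for degrees 0…7.
Finally multiplying by (1 + z + z^2 + z^3), the product of all factors after the first has coefficients 1,-3,1,1,0,4,0,0 for degrees 0…7.
[z^7] = 1·0 + 9·0 + 27·4 + 27·0 = 108.

108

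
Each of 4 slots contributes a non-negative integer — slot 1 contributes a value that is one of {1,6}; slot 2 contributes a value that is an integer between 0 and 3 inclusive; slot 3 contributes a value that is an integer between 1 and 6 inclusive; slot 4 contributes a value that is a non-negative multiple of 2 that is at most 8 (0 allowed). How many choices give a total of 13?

The generating function for the choices is (z + z^6)·(1 + z + z^2 + z^3)·(z + z^2 + z^3 + z^4 + z^5 + z^6)·(1 + z^2 + z^4 + z^6 + z^8); the count is [z^13].
(z + z^6) has coefficients 0,1,0,0,0,0,1 for degrees 0…6.
(1 + z + z^2 + z^3) has coefficients 1,1,1,1,0,0,0,0,0,0,0,0,0,0 for degrees 0…13.
Multiplying by (z + z^2 + z^3 + z^4 + z^5 + z^6) gives running coefficients 0,1,2,3,4,4,4,3,2,1,0,0,0,0 for degrees 0…13.
Finally multiplying by (1 + z^2 + z^4 + z^6 + z^8), the product of all factors after the first has coefficients 0,1,2,4,6,8,10,11,12,12,12,11,10,8 for degrees 0…13.
[z^13] = 1·10 + 1·11 = 21.

21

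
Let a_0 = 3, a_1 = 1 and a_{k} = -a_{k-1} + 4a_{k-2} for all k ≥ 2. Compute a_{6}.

283

The ordinary generating function has denominator 1 + y - 4y^2.
Iterating the recurrence: a_0,…,a_{6} = 3, 1, 11, -7, 51, -79, 283.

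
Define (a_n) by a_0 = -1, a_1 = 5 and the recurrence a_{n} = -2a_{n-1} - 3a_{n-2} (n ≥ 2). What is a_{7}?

95

The ordinary generating function has denominator 1 + 2q + 3q^2.
Iterating the recurrence: a_0,…,a_{7} = -1, 5, -7, -1, 23, -43, 17, 95.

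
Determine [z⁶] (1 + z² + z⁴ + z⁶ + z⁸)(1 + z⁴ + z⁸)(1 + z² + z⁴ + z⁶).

6

(1 + z² + z⁴ + z⁶ + z⁸) has coefficients 1,0,1,0,1,0,1 for degrees 0…6.
(1 + z⁴ + z⁸) has coefficients 1,0,0,0,1,0,0 for degrees 0…6.
Finally multiplying by (1 + z² + z⁴ + z⁶), the product of all factors after the first has coefficients 1,0,1,0,2,0,2 for degrees 0…6.
[z⁶] = 1·2 + 1·2 + 1·1 + 1·1 = 6.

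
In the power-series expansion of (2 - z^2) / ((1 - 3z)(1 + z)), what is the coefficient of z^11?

250958

The denominator gives the recurrence a_n = 2a_(n−1) + 3a_(n−2) for n ≥ 3; the numerator fixes a_0 = 2, a_1 = 4, a_2 = 13.
Iterating: 2, 4, 13, 38, 115, 344, 1033, 3098, 9295, 27884, 83653, 250958, so a_11 = 250958.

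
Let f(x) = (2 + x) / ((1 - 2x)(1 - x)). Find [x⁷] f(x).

637

The denominator gives the recurrence a_n = 3a_(n−1) − 2a_(n−2) for n ≥ 3; the numerator fixes a_0 = 2, a_1 = 7, a_2 = 17.
Iterating: 2, 7, 17, 37, 77, 157, 317, 637, so a_7 = 637.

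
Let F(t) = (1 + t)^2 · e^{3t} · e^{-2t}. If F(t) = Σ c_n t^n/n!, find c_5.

31

The EGF product rule gives c_5 = Σ_{k_1+k_2+k_3=5} C(5; k_1,k_2,k_3) · ∏ g_i(k_i), where (1+t)^2 gives the falling factorial (2)_k; e^{3t} gives (3)^k; e^{-2t} gives (-2)^k.
g_1(k) for k = 0…5: 1, 2, 2, 0, 0, 0.
g_2(k) for k = 0…5: 1, 3, 9, 27, 81, 243.
g_3(k) for k = 0…5: 1, -2, 4, -8, 16, -32.
First combine the last two factors: h(k) = Σ_j C(k,j)·g_2(j)·g_3(k−j) for k = 0…5: 1, 1, 1, 1, 1, 1.
c_5 = Σ_k C(5,k)·g_1(k)·h(5−k) = 1·1·1 + 5·2·1 + 10·2·1 = 1 + 10 + 20 = 31.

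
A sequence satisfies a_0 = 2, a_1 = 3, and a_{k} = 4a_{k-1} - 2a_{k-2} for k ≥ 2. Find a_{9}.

The ordinary generating function has denominator 1 - 4q + 2q^2.
Iterating the recurrence: a_0,…,a_{9} = 2, 3, 8, 26, 88, 300, 1024, 3496, 11936, 40752.

40752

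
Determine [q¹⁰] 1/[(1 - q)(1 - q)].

11

The denominator gives the recurrence a_n = 2a_(n−1) − a_(n−2) for n ≥ 2; the numerator fixes a_0 = 1, a_1 = 2.
Iterating: 1, 2, 3, 4, 5, 6, 7, 8, 9, 10, 11, so a_10 = 11.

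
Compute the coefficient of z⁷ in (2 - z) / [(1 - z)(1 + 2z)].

-213

Partial fractions give a closed form: a_n = (1/3)·1^n + (5/3)·(-2)^n.
At n = 7: a_7 = -213.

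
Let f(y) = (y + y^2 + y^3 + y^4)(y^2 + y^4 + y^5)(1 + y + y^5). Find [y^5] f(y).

3

(y + y^2 + y^3 + y^4) has coefficients 0,1,1,1,1 for degrees 0…4.
(y^2 + y^4 + y^5) has coefficients 0,0,1,0,1,1 for degrees 0…5.
Finally multiplying by (1 + y + y^5), the product of all factors after the first has coefficients 0,0,1,1,1,2 for degrees 0…5.
[y^5] = 1·1 + 1·1 + 1·1 + 1·0 = 3.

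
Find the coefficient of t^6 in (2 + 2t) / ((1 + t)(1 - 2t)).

128

Partial fractions give a closed form: a_n = (2)·2^n.
At n = 6: a_6 = 128.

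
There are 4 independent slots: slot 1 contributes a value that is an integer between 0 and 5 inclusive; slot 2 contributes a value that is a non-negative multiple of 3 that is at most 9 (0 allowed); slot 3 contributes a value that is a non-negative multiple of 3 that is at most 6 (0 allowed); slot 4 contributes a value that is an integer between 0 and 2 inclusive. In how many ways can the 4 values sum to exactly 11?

18

The generating function for the choices is (1 + x + x² + x³ + x⁴ + x⁵)·(1 + x³ + x⁶ + x⁹)·(1 + x³ + x⁶)·(1 + x + x²); the count is [x¹¹].
(1 + x + x² + x³ + x⁴ + x⁵) has coefficients 1,1,1,1,1,1 for degrees 0…5.
(1 + x³ + x⁶ + x⁹) has coefficients 1,0,0,1,0,0,1,0,0,1,0,0 for degrees 0…11.
Multiplying by (1 + x³ + x⁶) gives running coefficients 1,0,0,2,0,0,3,0,0,3,0,0 for degrees 0…11.
Finally multiplying by (1 + x + x²), the product of all factors after the first has coefficients 1,1,1,2,2,2,3,3,3,3,3,3 for degrees 0…11.
[x¹¹] = 1·3 + 1·3 + 1·3 + 1·3 + 1·3 + 1·3 = 18.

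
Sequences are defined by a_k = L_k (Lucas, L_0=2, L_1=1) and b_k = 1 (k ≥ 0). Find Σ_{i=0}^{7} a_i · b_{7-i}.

Write out a_i and b_{7-i} for i = 0,…,7 and sum the products.
Σ = 2·1 + 1·1 + 3·1 + 4·1 + 7·1 + 11·1 + 18·1 + 29·1 = 75.

75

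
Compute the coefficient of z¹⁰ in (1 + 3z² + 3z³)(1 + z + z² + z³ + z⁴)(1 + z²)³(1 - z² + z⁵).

12

(1 + 3z² + 3z³) has coefficients 1,0,3,3 for degrees 0…3.
(1 + z + z² + z³ + z⁴) has coefficients 1,1,1,1,1,0,0,0,0,0,0 for degrees 0…10.
Multiplying by (1 + z²)³ gives running coefficients 1,1,4,4,7,6,7,4,4,1,1 for degrees 0…10.
Finally multiplying by (1 - z² + z⁵), the product of all factors after the first has coefficients 1,1,3,3,3,3,1,2,1,4,3 for degrees 0…10.
[z¹⁰] = 1·3 + 3·1 + 3·2 = 12.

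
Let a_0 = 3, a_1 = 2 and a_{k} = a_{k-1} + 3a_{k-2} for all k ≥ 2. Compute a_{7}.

The ordinary generating function has denominator 1 - y - 3y^2.
Iterating the recurrence: a_0,…,a_{7} = 3, 2, 11, 17, 50, 101, 251, 554.

554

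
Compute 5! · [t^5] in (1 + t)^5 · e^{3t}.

14988

The EGF product rule gives c_5 = Σ_{k_1+k_2=5} C(5; k_1,k_2) · ∏ g_i(k_i), where (1+t)^5 gives the falling factorial (5)_k; e^{3t} gives (3)^k.
g_1(k) for k = 0…5: 1, 5, 20, 60, 120, 120.
g_2(k) for k = 0…5: 1, 3, 9, 27, 81, 243.
c_5 = Σ_k C(5,k)·g_1(k)·g_2(5−k) = 1·1·243 + 5·5·81 + 10·20·27 + 10·60·9 + 5·120·3 + 1·120·1 = 243 + 2025 + 5400 + 5400 + 1800 + 120 = 14988.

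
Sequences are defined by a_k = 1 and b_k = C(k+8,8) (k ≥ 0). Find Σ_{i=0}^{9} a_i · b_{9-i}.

The convolution is the t^9 coefficient of A(t)B(t).
Σ = 1·24310 + 1·12870 + 1·6435 + 1·3003 + 1·1287 + 1·495 + 1·165 + 1·45 + 1·9 + 1·1 = 48620.

48620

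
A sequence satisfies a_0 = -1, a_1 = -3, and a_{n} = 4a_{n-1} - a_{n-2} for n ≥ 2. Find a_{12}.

-5757961

The ordinary generating function has denominator 1 - 4q + q^2.
Iterating the recurrence: a_0,…,a_{12} = -1, -3, -11, -41, -153, -571, -2131, -7953, -29681, -110771, -413403, -1542841, -5757961.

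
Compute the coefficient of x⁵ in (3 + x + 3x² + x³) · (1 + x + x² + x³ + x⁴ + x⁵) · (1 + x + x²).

(3 + x + 3x² + x³) has coefficients 3,1,3,1 for degrees 0…3.
(1 + x + x² + x³ + x⁴ + x⁵) has coefficients 1,1,1,1,1,1 for degrees 0…5.
Finally multiplying by (1 + x + x²), the product of all factors after the first has coefficients 1,2,3,3,3,3 for degrees 0…5.
[x⁵] = 3·3 + 1·3 + 3·3 + 1·3 = 24.

24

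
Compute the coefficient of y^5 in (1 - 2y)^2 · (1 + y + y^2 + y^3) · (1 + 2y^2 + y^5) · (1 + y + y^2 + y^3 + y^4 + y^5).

(1 - 2y)^2 has coefficients 1,-4,4 for degrees 0…2.
(1 + y + y^2 + y^3) has coefficients 1,1,1,1,0,0 for degrees 0…5.
Multiplying by (1 + 2y^2 + y^5) gives running coefficients 1,1,3,3,2,3 for degrees 0…5.
Finally multiplying by (1 + y + y^2 + y^3 + y^4 + y^5), the product of all factors after the first has coefficients 1,2,5,8,10,13 for degrees 0…5.
[y^5] = 1·13 − 4·10 + 4·8 = 5.

5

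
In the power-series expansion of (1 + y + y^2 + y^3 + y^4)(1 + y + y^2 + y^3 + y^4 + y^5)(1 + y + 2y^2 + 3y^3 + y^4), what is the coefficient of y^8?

(1 + y + y^2 + y^3 + y^4) has coefficients 1,1,1,1,1 for degrees 0…4.
(1 + y + y^2 + y^3 + y^4 + y^5) has coefficients 1,1,1,1,1,1,0,0,0 for degrees 0…8.
Finally multiplying by (1 + y + 2y^2 + 3y^3 + y^4), the product of all factors after the first has coefficients 1,2,4,7,8,8,7,6,4 for degrees 0…8.
[y^8] = 1·4 + 1·6 + 1·7 + 1·8 + 1·8 = 33.

33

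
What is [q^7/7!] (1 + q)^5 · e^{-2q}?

The EGF product rule gives c_7 = Σ_{k_1+k_2=7} C(7; k_1,k_2) · ∏ g_i(k_i), where (1+q)^5 gives the falling factorial (5)_k; e^{-2q} gives (-2)^k.
g_1(k) for k = 0…7: 1, 5, 20, 60, 120, 120, 0, 0.
g_2(k) for k = 0…7: 1, -2, 4, -8, 16, -32, 64, -128.
c_7 = Σ_k C(7,k)·g_1(k)·g_2(7−k) = 1·1·(-128) + 7·5·64 + 21·20·(-32) + 35·60·16 + 35·120·(-8) + 21·120·4 = −128 + 2240 − 13440 + 33600 − 33600 + 10080 = -1248.

-1248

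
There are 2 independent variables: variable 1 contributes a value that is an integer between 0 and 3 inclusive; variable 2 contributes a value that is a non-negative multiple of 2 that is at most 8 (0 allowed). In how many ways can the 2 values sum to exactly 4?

2

The generating function for the choices is (1 + z + z^2 + z^3)·(1 + z^2 + z^4 + z^6 + z^8); the count is [z^4].
(1 + z + z^2 + z^3) has coefficients 1,1,1,1 for degrees 0…3.
(1 + z^2 + z^4 + z^6 + z^8) has coefficients 1,0,1,0,1 for degrees 0…4.
[z^4] = 1·1 + 1·0 + 1·1 + 1·0 = 2.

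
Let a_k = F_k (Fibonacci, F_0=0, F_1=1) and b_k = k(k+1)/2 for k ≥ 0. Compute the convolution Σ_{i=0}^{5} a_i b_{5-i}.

The convolution is the t^5 coefficient of A(t)B(t).
Σ = 0·15 + 1·10 + 1·6 + 2·3 + 3·1 + 5·0 = 25.

25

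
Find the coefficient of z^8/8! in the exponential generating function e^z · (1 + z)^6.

The EGF product rule gives c_8 = Σ_{k_1+k_2=8} C(8; k_1,k_2) · ∏ g_i(k_i), where e^z gives (1)^k; (1+z)^6 gives the falling factorial (6)_k.
g_1(k) for k = 0…8: 1, 1, 1, 1, 1, 1, 1, 1, 1.
g_2(k) for k = 0…8: 1, 6, 30, 120, 360, 720, 720, 0, 0.
c_8 = Σ_k C(8,k)·g_1(k)·g_2(8−k) = 28·1·720 + 56·1·720 + 70·1·360 + 56·1·120 + 28·1·30 + 8·1·6 + 1·1·1 = 20160 + 40320 + 25200 + 6720 + 840 + 48 + 1 = 93289.

93289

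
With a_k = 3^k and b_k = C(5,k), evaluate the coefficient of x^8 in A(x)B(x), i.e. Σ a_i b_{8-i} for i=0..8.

27648

Write out a_i and b_{8-i} for i = 0,…,8 and sum the products.
Σ = 1·0 + 3·0 + 9·0 + 27·1 + 81·5 + 243·10 + 729·10 + 2187·5 + 6561·1 = 27648.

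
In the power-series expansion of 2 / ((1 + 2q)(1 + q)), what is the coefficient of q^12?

Partial fractions give a closed form: a_n = (4)·(-2)^n + (-2)·(-1)^n.
At n = 12: a_12 = 16382.

16382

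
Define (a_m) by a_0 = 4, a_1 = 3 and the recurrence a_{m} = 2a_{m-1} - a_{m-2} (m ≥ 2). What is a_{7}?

-3

The ordinary generating function has denominator 1 - 2q + q^2.
Iterating the recurrence: a_0,…,a_{7} = 4, 3, 2, 1, 0, -1, -2, -3.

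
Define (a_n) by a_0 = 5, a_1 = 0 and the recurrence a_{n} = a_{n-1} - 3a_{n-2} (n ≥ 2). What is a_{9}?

525

The ordinary generating function has denominator 1 - t + 3t^2.
Iterating the recurrence: a_0,…,a_{9} = 5, 0, -15, -15, 30, 75, -15, -240, -195, 525.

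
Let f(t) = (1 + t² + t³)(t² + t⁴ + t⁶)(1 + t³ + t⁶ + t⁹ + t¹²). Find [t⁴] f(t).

(1 + t² + t³) has coefficients 1,0,1,1 for degrees 0…3.
(t² + t⁴ + t⁶) has coefficients 0,0,1,0,1 for degrees 0…4.
Finally multiplying by (1 + t³ + t⁶ + t⁹ + t¹²), the product of all factors after the first has coefficients 0,0,1,0,1 for degrees 0…4.
[t⁴] = 1·1 + 1·1 + 1·0 = 2.

2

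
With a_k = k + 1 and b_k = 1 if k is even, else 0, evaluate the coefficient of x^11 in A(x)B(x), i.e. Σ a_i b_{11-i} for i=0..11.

42

This is [x^11] in the product of the two ordinary generating functions.
Σ = 1·0 + 2·1 + 3·0 + 4·1 + 5·0 + 6·1 + 7·0 + 8·1 + 9·0 + 10·1 + 11·0 + 12·1 = 42.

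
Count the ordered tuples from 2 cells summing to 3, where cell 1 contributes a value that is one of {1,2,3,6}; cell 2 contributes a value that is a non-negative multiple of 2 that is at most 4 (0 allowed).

The generating function for the choices is (x + x² + x³ + x⁶)·(1 + x² + x⁴); the count is [x³].
(x + x² + x³ + x⁶) has coefficients 0,1,1,1 for degrees 0…3.
(1 + x² + x⁴) has coefficients 1,0,1,0 for degrees 0…3.
[x³] = 1·1 + 1·0 + 1·1 = 2.

2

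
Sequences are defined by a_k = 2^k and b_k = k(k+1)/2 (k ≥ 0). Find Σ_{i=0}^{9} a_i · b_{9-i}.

Write out a_i and b_{9-i} for i = 0,…,9 and sum the products.
Σ = 1·45 + 2·36 + 4·28 + 8·21 + 16·15 + 32·10 + 64·6 + 128·3 + 256·1 + 512·0 = 1981.

1981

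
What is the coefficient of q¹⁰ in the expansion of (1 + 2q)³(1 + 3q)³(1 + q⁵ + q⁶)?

(1 + 2q)³ has coefficients 1,6,12,8 for degrees 0…3.
(1 + 3q)³ has coefficients 1,9,27,27,0,0,0,0,0,0,0 for degrees 0…10.
Finally multiplying by (1 + q⁵ + q⁶), the product of all factors after the first has coefficients 1,9,27,27,0,1,10,36,54,27,0 for degrees 0…10.
[q¹⁰] = 1·0 + 6·27 + 12·54 + 8·36 = 1098.

1098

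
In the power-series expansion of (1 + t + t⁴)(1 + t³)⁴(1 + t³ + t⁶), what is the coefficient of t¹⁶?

16

(1 + t + t⁴) has coefficients 1,1,0,0,1 for degrees 0…4.
(1 + t³)⁴ has coefficients 1,0,0,4,0,0,6,0,0,4,0,0,1,0,0,0,0 for degrees 0…16.
Finally multiplying by (1 + t³ + t⁶), the product of all factors after the first has coefficients 1,0,0,5,0,0,11,0,0,14,0,0,11,0,0,5,0 for degrees 0…16.
[t¹⁶] = 1·0 + 1·5 + 1·11 = 16.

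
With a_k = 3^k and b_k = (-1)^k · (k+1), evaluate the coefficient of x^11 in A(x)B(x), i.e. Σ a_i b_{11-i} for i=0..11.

Write out a_i and b_{11-i} for i = 0,…,11 and sum the products.
Σ = 1·(-12) + 3·11 + 9·(-10) + 27·9 + 81·(-8) + 243·7 + 729·(-6) + 2187·5 + 6561·(-4) + 19683·3 + 59049·(-2) + 177147·1 = 99642.

99642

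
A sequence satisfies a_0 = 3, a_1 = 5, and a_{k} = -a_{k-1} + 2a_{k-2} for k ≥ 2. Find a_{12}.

The ordinary generating function has denominator 1 + y - 2y^2.
Iterating the recurrence: a_0,…,a_{12} = 3, 5, 1, 9, -7, 25, -39, 89, -167, 345, -679, 1369, -2727.

-2727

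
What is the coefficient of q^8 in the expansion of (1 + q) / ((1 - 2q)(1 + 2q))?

The denominator gives the recurrence a_n = 4a_(n−2) for n ≥ 2; the numerator fixes a_0 = 1, a_1 = 1.
Iterating: 1, 1, 4, 4, 16, 16, 64, 64, 256, so a_8 = 256.

256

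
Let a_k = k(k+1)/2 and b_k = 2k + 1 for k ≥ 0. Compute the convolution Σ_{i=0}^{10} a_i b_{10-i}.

1210

This is [x^10] in the product of the two ordinary generating functions.
Σ = 0·21 + 1·19 + 3·17 + 6·15 + 10·13 + 15·11 + 21·9 + 28·7 + 36·5 + 45·3 + 55·1 = 1210.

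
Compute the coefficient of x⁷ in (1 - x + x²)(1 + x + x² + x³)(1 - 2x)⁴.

(1 - x + x²) has coefficients 1,-1,1 for degrees 0…2.
(1 + x + x² + x³) has coefficients 1,1,1,1,0,0,0,0 for degrees 0…7.
Finally multiplying by (1 - 2x)⁴, the product of all factors after the first has coefficients 1,-7,17,-15,0,8,-16,16 for degrees 0…7.
[x⁷] = 1·16 − 1·(-16) + 1·8 = 40.

40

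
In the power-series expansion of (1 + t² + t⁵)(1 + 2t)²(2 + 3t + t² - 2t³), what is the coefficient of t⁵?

8

(1 + t² + t⁵) has coefficients 1,0,1,0,0,1 for degrees 0…5.
(1 + 2t)² has coefficients 1,4,4,0,0,0 for degrees 0…5.
Finally multiplying by (2 + 3t + t² - 2t³), the product of all factors after the first has coefficients 2,11,21,14,-4,-8 for degrees 0…5.
[t⁵] = 1·(-8) + 1·14 + 1·2 = 8.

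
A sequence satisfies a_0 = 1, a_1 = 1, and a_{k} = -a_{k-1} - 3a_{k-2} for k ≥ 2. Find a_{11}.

The ordinary generating function has denominator 1 + q + 3q^2.
Iterating the recurrence: a_0,…,a_{11} = 1, 1, -4, 1, 11, -14, -19, 61, -4, -179, 191, 346.

346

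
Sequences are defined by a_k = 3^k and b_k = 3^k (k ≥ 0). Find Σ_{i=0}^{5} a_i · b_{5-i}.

The convolution is the t^5 coefficient of A(t)B(t).
Σ = 1·243 + 3·81 + 9·27 + 27·9 + 81·3 + 243·1 = 1458.

1458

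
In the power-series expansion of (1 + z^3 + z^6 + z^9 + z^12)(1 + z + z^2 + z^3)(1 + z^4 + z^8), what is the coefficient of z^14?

(1 + z^3 + z^6 + z^9 + z^12) has coefficients 1,0,0,1,0,0,1,0,0,1,0,0,1 for degrees 0…12.
(1 + z + z^2 + z^3) has coefficients 1,1,1,1,0,0,0,0,0,0,0,0,0,0,0 for degrees 0…14.
Finally multiplying by (1 + z^4 + z^8), the product of all factors after the first has coefficients 1,1,1,1,1,1,1,1,1,1,1,1,0,0,0 for degrees 0…14.
[z^14] = 1·0 + 1·1 + 1·1 + 1·1 + 1·1 = 4.

4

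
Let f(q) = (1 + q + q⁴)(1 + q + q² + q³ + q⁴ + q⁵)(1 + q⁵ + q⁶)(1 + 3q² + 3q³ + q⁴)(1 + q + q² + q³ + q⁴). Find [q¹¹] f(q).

187

(1 + q + q⁴) has coefficients 1,1,0,0,1 for degrees 0…4.
(1 + q + q² + q³ + q⁴ + q⁵) has coefficients 1,1,1,1,1,1,0,0,0,0,0,0 for degrees 0…11.
Multiplying by (1 + q⁵ + q⁶) gives running coefficients 1,1,1,1,1,2,2,2,2,2,2,1 for degrees 0…11.
Multiplying by (1 + 3q² + 3q³ + q⁴) gives running coefficients 1,1,4,7,8,9,9,12,15,16,16,15 for degrees 0…11.
Finally multiplying by (1 + q + q² + q³ + q⁴), the product of all factors after the first has coefficients 1,2,6,13,21,29,37,45,53,61,68,74 for degrees 0…11.
[q¹¹] = 1·74 + 1·68 + 1·45 = 187.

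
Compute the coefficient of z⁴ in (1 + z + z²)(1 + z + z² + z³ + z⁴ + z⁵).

3

(1 + z + z²) has coefficients 1,1,1 for degrees 0…2.
(1 + z + z² + z³ + z⁴ + z⁵) has coefficients 1,1,1,1,1 for degrees 0…4.
[z⁴] = 1·1 + 1·1 + 1·1 = 3.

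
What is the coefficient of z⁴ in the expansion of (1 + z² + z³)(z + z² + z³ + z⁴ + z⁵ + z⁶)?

(1 + z² + z³) has coefficients 1,0,1,1 for degrees 0…3.
(z + z² + z³ + z⁴ + z⁵ + z⁶) has coefficients 0,1,1,1,1 for degrees 0…4.
[z⁴] = 1·1 + 1·1 + 1·1 = 3.

3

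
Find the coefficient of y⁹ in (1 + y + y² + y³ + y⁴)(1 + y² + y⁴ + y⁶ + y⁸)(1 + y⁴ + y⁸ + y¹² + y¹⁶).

(1 + y + y² + y³ + y⁴) has coefficients 1,1,1,1,1 for degrees 0…4.
(1 + y² + y⁴ + y⁶ + y⁸) has coefficients 1,0,1,0,1,0,1,0,1,0 for degrees 0…9.
Finally multiplying by (1 + y⁴ + y⁸ + y¹² + y¹⁶), the product of all factors after the first has coefficients 1,0,1,0,2,0,2,0,3,0 for degrees 0…9.
[y⁹] = 1·0 + 1·3 + 1·0 + 1·2 + 1·0 = 5.

5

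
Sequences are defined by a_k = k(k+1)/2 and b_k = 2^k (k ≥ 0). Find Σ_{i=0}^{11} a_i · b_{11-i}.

8100

The convolution is the t^11 coefficient of A(t)B(t).
Σ = 0·2048 + 1·1024 + 3·512 + 6·256 + 10·128 + 15·64 + 21·32 + 28·16 + 36·8 + 45·4 + 55·2 + 66·1 = 8100.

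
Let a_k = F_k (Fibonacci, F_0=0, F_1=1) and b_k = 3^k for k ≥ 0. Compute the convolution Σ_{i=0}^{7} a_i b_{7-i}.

Write out a_i and b_{7-i} for i = 0,…,7 and sum the products.
Σ = 0·2187 + 1·729 + 1·243 + 2·81 + 3·27 + 5·9 + 8·3 + 13·1 = 1297.

1297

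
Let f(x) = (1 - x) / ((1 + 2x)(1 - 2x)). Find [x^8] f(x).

Partial fractions give a closed form: a_n = (3/4)·(-2)^n + (1/4)·2^n.
At n = 8: a_8 = 256.

256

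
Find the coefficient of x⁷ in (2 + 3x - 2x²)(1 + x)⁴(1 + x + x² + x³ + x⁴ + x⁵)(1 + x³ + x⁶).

(2 + 3x - 2x²) has coefficients 2,3,-2 for degrees 0…2.
(1 + x)⁴ has coefficients 1,4,6,4,1,0,0,0 for degrees 0…7.
Multiplying by (1 + x + x² + x³ + x⁴ + x⁵) gives running coefficients 1,5,11,15,16,16,15,11 for degrees 0…7.
Finally multiplying by (1 + x³ + x⁶), the product of all factors after the first has coefficients 1,5,11,16,21,27,31,32 for degrees 0…7.
[x⁷] = 2·32 + 3·31 − 2·27 = 103.

103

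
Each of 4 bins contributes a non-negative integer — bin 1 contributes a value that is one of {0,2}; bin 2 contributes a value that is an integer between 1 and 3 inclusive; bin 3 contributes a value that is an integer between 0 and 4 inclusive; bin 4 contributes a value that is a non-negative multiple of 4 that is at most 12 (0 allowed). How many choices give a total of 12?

7

The generating function for the choices is (1 + q^2)·(q + q^2 + q^3)·(1 + q + q^2 + q^3 + q^4)·(1 + q^4 + q^8 + q^12); the count is [q^12].
(1 + q^2) has coefficients 1,0,1 for degrees 0…2.
(q + q^2 + q^3) has coefficients 0,1,1,1,0,0,0,0,0,0,0,0,0 for degrees 0…12.
Multiplying by (1 + q + q^2 + q^3 + q^4) gives running coefficients 0,1,2,3,3,3,2,1,0,0,0,0,0 for degrees 0…12.
Finally multiplying by (1 + q^4 + q^8 + q^12), the product of all factors after the first has coefficients 0,1,2,3,3,4,4,4,3,4,4,4,3 for degrees 0…12.
[q^12] = 1·3 + 1·4 = 7.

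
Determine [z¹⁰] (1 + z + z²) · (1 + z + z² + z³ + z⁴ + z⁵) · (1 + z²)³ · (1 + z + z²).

42

(1 + z + z²) has coefficients 1,1,1 for degrees 0…2.
(1 + z + z² + z³ + z⁴ + z⁵) has coefficients 1,1,1,1,1,1,0,0,0,0,0 for degrees 0…10.
Multiplying by (1 + z²)³ gives running coefficients 1,1,4,4,7,7,7,7,4,4,1 for degrees 0…10.
Finally multiplying by (1 + z + z²), the product of all factors after the first has coefficients 1,2,6,9,15,18,21,21,18,15,9 for degrees 0…10.
[z¹⁰] = 1·9 + 1·15 + 1·18 = 42.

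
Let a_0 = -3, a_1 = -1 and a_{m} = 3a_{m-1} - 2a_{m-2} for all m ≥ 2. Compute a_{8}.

507

The ordinary generating function has denominator 1 - 3y + 2y^2.
Iterating the recurrence: a_0,…,a_{8} = -3, -1, 3, 11, 27, 59, 123, 251, 507.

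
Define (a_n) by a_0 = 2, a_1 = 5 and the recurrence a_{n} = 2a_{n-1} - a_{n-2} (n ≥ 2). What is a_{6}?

The ordinary generating function has denominator 1 - 2q + q^2.
Iterating the recurrence: a_0,…,a_{6} = 2, 5, 8, 11, 14, 17, 20.

20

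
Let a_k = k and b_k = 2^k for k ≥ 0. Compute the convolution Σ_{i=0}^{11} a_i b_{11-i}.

4083

This is [x^11] in the product of the two ordinary generating functions.
Σ = 0·2048 + 1·1024 + 2·512 + 3·256 + 4·128 + 5·64 + 6·32 + 7·16 + 8·8 + 9·4 + 10·2 + 11·1 = 4083.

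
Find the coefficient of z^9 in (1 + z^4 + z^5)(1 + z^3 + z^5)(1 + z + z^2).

(1 + z^4 + z^5) has coefficients 1,0,0,0,1,1 for degrees 0…5.
(1 + z^3 + z^5) has coefficients 1,0,0,1,0,1,0,0,0,0 for degrees 0…9.
Finally multiplying by (1 + z + z^2), the product of all factors after the first has coefficients 1,1,1,1,1,2,1,1,0,0 for degrees 0…9.
[z^9] = 1·0 + 1·2 + 1·1 = 3.

3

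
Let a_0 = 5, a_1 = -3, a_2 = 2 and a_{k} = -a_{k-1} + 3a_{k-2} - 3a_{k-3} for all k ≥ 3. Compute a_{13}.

The ordinary generating function has denominator 1 + q - 3q^2 + 3q^3.
Iterating the recurrence: a_0,…,a_{13} = 5, -3, 2, -26, 41, -125, 326, -824, 2177, -5627, 14630, -38042, 98813, -256829.

-256829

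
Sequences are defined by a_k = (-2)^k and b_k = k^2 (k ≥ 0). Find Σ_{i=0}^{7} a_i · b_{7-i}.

The convolution is the x^7 coefficient of A(x)B(x).
Σ = 1·49 − 2·36 + 4·25 − 8·16 + 16·9 − 32·4 + 64·1 − 128·0 = 29.

29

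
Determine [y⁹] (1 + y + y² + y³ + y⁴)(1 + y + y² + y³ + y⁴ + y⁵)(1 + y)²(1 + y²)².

(1 + y + y² + y³ + y⁴) has coefficients 1,1,1,1,1 for degrees 0…4.
(1 + y + y² + y³ + y⁴ + y⁵) has coefficients 1,1,1,1,1,1,0,0,0,0 for degrees 0…9.
Multiplying by (1 + y)² gives running coefficients 1,3,4,4,4,4,3,1,0,0 for degrees 0…9.
Finally multiplying by (1 + y²)², the product of all factors after the first has coefficients 1,3,6,10,13,15,15,13,10,6 for degrees 0…9.
[y⁹] = 1·6 + 1·10 + 1·13 + 1·15 + 1·15 = 59.

59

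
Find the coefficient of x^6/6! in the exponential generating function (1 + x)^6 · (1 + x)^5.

332640

The EGF product rule gives c_6 = Σ_{k_1+k_2=6} C(6; k_1,k_2) · ∏ g_i(k_i), where (1+x)^6 gives the falling factorial (6)_k; (1+x)^5 gives the falling factorial (5)_k.
g_1(k) for k = 0…6: 1, 6, 30, 120, 360, 720, 720.
g_2(k) for k = 0…6: 1, 5, 20, 60, 120, 120, 0.
c_6 = Σ_k C(6,k)·g_1(k)·g_2(6−k) = 6·6·120 + 15·30·120 + 20·120·60 + 15·360·20 + 6·720·5 + 1·720·1 = 4320 + 54000 + 144000 + 108000 + 21600 + 720 = 332640.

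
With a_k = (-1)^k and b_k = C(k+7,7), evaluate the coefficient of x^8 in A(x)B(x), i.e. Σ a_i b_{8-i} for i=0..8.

Write out a_i and b_{8-i} for i = 0,…,8 and sum the products.
Σ = 1·6435 − 1·3432 + 1·1716 − 1·792 + 1·330 − 1·120 + 1·36 − 1·8 + 1·1 = 4166.

4166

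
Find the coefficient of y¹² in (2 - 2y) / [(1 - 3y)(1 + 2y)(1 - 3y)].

5911590

The denominator gives the recurrence a_n = 4a_(n−1) + 3a_(n−2) − 18a_(n−3) for n ≥ 3; the numerator fixes a_0 = 2, a_1 = 6, a_2 = 30.
Iterating: 2, 6, 30, 102, 390, 1326, 4638, 15510, 52086, 171390, 562638, 1827174, 5911590, so a_12 = 5911590.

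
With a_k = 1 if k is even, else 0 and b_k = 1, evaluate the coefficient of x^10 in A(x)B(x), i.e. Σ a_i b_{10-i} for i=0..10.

6

This is [x^10] in the product of the two ordinary generating functions.
Σ = 1·1 + 0·1 + 1·1 + 0·1 + 1·1 + 0·1 + 1·1 + 0·1 + 1·1 + 0·1 + 1·1 = 6.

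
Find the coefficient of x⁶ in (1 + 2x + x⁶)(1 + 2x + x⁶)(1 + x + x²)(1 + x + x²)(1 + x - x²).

(1 + 2x + x⁶) has coefficients 1,2,0,0,0,0,1 for degrees 0…6.
(1 + 2x + x⁶) has coefficients 1,2,0,0,0,0,1 for degrees 0…6.
Multiplying by (1 + x + x²) gives running coefficients 1,3,3,2,0,0,1 for degrees 0…6.
Multiplying by (1 + x + x²) gives running coefficients 1,4,7,8,5,2,1 for degrees 0…6.
Finally multiplying by (1 + x - x²), the product of all factors after the first has coefficients 1,5,10,11,6,-1,-2 for degrees 0…6.
[x⁶] = 1·(-2) + 2·(-1) + 1·1 = -3.

-3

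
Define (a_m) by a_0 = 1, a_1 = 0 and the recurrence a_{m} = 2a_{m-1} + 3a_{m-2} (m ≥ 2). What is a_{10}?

The ordinary generating function has denominator 1 - 2x - 3x^2.
Iterating the recurrence: a_0,…,a_{10} = 1, 0, 3, 6, 21, 60, 183, 546, 1641, 4920, 14763.

14763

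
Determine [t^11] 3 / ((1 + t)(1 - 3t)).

398580

The denominator gives the recurrence a_n = 2a_(n−1) + 3a_(n−2) for n ≥ 2; the numerator fixes a_0 = 3, a_1 = 6.
Iterating: 3, 6, 21, 60, 183, 546, 1641, 4920, 14763, 44286, 132861, 398580, so a_11 = 398580.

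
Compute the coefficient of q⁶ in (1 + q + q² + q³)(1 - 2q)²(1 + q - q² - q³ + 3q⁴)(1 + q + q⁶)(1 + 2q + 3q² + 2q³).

(1 + q + q² + q³) has coefficients 1,1,1,1 for degrees 0…3.
(1 - 2q)² has coefficients 1,-4,4,0,0,0,0 for degrees 0…6.
Multiplying by (1 + q - q² - q³ + 3q⁴) gives running coefficients 1,-3,-1,7,3,-16,12 for degrees 0…6.
Multiplying by (1 + q + q⁶) gives running coefficients 1,-2,-4,6,10,-13,-3 for degrees 0…6.
Finally multiplying by (1 + 2q + 3q² + 2q³), the product of all factors after the first has coefficients 1,0,-5,-6,6,17,13 for degrees 0…6.
[q⁶] = 1·13 + 1·17 + 1·6 + 1·(-6) = 30.

30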